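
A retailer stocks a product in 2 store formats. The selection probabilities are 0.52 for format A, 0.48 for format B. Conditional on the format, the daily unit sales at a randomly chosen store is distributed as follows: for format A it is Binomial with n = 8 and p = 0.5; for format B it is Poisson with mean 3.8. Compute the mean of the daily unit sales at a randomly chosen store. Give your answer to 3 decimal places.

Component means — A: 4; B: 3.8.
E[X] = 0.52·4 + 0.48·3.8 = 3.904.

3.904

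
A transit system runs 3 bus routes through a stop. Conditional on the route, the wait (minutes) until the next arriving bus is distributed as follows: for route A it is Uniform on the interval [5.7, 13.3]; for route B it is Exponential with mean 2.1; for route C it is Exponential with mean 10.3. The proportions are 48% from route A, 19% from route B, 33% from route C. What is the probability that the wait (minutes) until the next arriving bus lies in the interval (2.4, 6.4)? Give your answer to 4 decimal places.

Conditional on each route, P(2.4 < X < 6.4): A: 0.0921053; B: 0.271435; C: 0.254932.
By total probability, P(2.4 < X < 6.4) = 0.48·0.0921053 + 0.19·0.271435 + 0.33·0.254932 = 0.179911.

0.1799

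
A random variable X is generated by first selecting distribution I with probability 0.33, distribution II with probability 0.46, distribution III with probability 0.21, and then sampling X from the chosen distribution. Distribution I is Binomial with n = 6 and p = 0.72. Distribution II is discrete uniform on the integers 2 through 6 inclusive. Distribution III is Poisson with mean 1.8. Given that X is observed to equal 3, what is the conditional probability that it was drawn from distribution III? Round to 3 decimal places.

0.188

Likelihoods P(X=3 | ·): I: 0.163871; II: 0.2; III: 0.160671.
Posterior ∝ prior × likelihood. Numerator for III: 0.21·0.160671 = 0.0337408.
Normalizing constant: 0.33·0.163871 + 0.46·0.2 + 0.21·0.160671 = 0.179818.
P(III | observation) = 0.0337408 / 0.179818 = 0.187638.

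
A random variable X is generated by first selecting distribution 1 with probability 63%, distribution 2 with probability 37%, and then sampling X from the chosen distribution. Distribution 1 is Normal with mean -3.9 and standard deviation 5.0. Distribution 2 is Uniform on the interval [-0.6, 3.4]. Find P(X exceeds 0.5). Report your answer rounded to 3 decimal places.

0.388

Conditional on each component, P(X > 0.5): 1: 0.18943; 2: 0.725.
By total probability, P(X > 0.5) = 0.63·0.18943 + 0.37·0.725 = 0.387591.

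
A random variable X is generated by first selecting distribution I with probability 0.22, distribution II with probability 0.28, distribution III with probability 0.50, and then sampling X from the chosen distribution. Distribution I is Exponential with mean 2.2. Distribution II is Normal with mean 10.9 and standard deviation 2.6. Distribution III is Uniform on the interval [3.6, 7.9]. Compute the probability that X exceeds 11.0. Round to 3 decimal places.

Conditional on each component, P(X > 11.0): I: 0.00673795; II: 0.48466; III: 0.
By total probability, P(X > 11.0) = 0.22·0.00673795 + 0.28·0.48466 + 0.5·0 = 0.137187.

0.137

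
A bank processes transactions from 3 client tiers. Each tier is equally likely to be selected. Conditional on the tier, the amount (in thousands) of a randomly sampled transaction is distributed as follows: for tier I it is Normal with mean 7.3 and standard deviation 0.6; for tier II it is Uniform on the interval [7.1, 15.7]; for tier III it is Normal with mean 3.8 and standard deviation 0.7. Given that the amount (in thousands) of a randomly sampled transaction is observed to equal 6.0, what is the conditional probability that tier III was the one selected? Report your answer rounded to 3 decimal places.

0.060

Likelihoods f(6.0 | ·): I: 0.0635877; II: 0; III: 0.00408253.
Posterior ∝ prior × likelihood. Numerator for III: 0.333333·0.00408253 = 0.00136084.
Normalizing constant: 0.333333·0.0635877 + 0.333333·0 + 0.333333·0.00408253 = 0.0225567.
P(III | observation) = 0.00136084 / 0.0225567 = 0.0603297.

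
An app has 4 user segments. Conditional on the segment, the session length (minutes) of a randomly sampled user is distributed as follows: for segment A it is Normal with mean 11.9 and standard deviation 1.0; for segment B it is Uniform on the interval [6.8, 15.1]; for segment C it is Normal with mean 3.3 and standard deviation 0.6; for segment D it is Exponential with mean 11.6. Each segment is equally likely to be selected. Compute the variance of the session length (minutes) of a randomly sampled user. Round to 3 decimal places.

Per component, A: μ=11.9, E[X²]=142.61; B: μ=10.95, E[X²]=125.643; C: μ=3.3, E[X²]=11.25; D: μ=11.6, E[X²]=269.12.
E[X] = 0.25·11.9 + 0.25·10.95 + 0.25·3.3 + 0.25·11.6 = 9.4375.
E[X²] = 0.25·142.61 + 0.25·125.643 + 0.25·11.25 + 0.25·269.12 = 137.156.
Var(X) = E[X²] − (E[X])² = 137.156 − 89.0664 = 48.0894.

48.089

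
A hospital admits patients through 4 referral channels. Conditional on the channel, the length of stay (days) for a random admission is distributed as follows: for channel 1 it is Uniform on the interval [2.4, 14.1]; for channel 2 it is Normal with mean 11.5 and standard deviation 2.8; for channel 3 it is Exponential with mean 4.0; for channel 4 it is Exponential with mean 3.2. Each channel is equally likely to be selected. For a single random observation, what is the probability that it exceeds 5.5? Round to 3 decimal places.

Conditional on each channel, P(X > 5.5): 1: 0.735043; 2: 0.983938; 3: 0.25284; 4: 0.17929.
By total probability, P(X > 5.5) = 0.25·0.735043 + 0.25·0.983938 + 0.25·0.25284 + 0.25·0.17929 = 0.537778.

0.538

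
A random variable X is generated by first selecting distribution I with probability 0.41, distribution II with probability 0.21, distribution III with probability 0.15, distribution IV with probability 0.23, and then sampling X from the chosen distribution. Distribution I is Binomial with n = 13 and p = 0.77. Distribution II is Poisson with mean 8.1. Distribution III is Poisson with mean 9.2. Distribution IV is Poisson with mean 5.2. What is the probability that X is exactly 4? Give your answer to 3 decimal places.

0.055

Conditional on each component, P(X = 4): I: 0.000452709; II: 0.0544432; III: 0.03016; IV: 0.168063.
By total probability, P(X = 4) = 0.41·0.000452709 + 0.21·0.0544432 + 0.15·0.03016 + 0.23·0.168063 = 0.0547971.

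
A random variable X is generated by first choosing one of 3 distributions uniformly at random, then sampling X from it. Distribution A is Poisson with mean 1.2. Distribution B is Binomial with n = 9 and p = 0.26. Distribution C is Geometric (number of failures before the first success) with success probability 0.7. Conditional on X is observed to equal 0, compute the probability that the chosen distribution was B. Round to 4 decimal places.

Likelihoods P(X=0 | ·): A: 0.301194; B: 0.0665404; C: 0.7.
Posterior ∝ prior × likelihood. Numerator for B: 0.333333·0.0665404 = 0.0221801.
Normalizing constant: 0.333333·0.301194 + 0.333333·0.0665404 + 0.333333·0.7 = 0.355912.
P(B | observation) = 0.0221801 / 0.355912 = 0.0623192.

0.0623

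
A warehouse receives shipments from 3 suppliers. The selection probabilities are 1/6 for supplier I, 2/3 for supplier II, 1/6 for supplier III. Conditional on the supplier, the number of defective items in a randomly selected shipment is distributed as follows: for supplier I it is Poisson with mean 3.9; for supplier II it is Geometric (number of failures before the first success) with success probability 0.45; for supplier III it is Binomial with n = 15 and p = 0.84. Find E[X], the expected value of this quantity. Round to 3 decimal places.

Component means — I: 3.9; II: 1.22222; III: 12.6.
E[X] = 0.166667·3.9 + 0.666667·1.22222 + 0.166667·12.6 = 3.56481.

3.565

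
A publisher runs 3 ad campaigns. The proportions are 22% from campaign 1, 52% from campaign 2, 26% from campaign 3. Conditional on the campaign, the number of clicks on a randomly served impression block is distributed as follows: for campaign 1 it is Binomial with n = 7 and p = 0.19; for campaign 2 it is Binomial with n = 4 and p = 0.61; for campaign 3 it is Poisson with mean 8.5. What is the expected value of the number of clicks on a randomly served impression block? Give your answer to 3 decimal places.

Component means — 1: 1.33; 2: 2.44; 3: 8.5.
E[X] = 0.22·1.33 + 0.52·2.44 + 0.26·8.5 = 3.7714.

3.771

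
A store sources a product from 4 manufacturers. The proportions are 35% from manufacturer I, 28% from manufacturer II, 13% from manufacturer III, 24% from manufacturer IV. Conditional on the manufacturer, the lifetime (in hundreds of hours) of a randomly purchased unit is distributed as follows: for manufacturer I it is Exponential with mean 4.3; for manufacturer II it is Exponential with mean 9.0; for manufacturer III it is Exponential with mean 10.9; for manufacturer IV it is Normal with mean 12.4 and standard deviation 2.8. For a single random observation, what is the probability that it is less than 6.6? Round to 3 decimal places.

0.484

Conditional on each manufacturer, P(X < 6.6): I: 0.784519; II: 0.519695; III: 0.454201; IV: 0.0191594.
By total probability, P(X < 6.6) = 0.35·0.784519 + 0.28·0.519695 + 0.13·0.454201 + 0.24·0.0191594 = 0.483741.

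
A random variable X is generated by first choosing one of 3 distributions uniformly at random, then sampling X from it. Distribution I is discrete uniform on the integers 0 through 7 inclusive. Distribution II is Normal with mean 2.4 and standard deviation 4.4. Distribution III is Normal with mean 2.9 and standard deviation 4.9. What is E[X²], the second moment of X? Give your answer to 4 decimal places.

For each component E[X²] = Var + (mean)², giving I: 17.5; II: 25.12; III: 32.42.
Overall E[X²] = 0.333333·17.5 + 0.333333·25.12 + 0.333333·32.42 = 25.0133.

25.0133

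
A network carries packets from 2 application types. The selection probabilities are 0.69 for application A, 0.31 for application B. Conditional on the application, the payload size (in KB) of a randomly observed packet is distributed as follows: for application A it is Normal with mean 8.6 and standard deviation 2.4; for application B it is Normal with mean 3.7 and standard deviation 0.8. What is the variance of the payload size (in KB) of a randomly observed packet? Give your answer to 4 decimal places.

9.3085

Per component, A: μ=8.6, E[X²]=79.72; B: μ=3.7, E[X²]=14.33.
E[X] = 0.69·8.6 + 0.31·3.7 = 7.081.
E[X²] = 0.69·79.72 + 0.31·14.33 = 59.4491.
Var(X) = E[X²] − (E[X])² = 59.4491 − 50.1406 = 9.30854.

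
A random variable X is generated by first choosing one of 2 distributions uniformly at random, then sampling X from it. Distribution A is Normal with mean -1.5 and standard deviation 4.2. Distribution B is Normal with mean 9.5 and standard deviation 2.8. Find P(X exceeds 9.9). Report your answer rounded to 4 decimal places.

Conditional on each component, P(X > 9.9): A: 0.00332094; B: 0.443202.
By total probability, P(X > 9.9) = 0.5·0.00332094 + 0.5·0.443202 = 0.223261.

0.2233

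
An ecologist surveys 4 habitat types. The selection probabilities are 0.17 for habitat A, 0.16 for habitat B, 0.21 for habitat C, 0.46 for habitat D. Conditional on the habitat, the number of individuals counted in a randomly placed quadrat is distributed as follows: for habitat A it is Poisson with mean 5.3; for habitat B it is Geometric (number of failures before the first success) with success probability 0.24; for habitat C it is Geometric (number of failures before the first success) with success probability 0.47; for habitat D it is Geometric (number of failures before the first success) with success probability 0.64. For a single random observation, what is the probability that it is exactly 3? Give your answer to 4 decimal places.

0.0663

Conditional on each habitat, P(X = 3): A: 0.123856; B: 0.105354; C: 0.0699722; D: 0.0298598.
By total probability, P(X = 3) = 0.17·0.123856 + 0.16·0.105354 + 0.21·0.0699722 + 0.46·0.0298598 = 0.0663418.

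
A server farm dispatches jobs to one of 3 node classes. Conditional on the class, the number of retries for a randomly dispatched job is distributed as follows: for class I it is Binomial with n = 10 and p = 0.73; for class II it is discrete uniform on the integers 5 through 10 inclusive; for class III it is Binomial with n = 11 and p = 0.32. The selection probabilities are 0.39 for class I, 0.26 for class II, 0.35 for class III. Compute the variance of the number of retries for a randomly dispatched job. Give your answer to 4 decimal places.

Per component, I: μ=7.3, E[X²]=55.261; II: μ=7.5, E[X²]=59.1667; III: μ=3.52, E[X²]=14.784.
E[X] = 0.39·7.3 + 0.26·7.5 + 0.35·3.52 = 6.029.
E[X²] = 0.39·55.261 + 0.26·59.1667 + 0.35·14.784 = 42.1095.
Var(X) = E[X²] − (E[X])² = 42.1095 − 36.3488 = 5.76068.

5.7607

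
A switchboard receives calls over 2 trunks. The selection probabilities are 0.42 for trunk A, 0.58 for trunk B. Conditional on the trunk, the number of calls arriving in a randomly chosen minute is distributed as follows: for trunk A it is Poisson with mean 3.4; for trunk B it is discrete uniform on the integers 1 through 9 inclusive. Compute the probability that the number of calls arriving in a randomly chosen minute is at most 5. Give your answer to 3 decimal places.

Conditional on each trunk, P(X ≤ 5): A: 0.870542; B: 0.555556.
By total probability, P(X ≤ 5) = 0.42·0.870542 + 0.58·0.555556 = 0.68785.

0.688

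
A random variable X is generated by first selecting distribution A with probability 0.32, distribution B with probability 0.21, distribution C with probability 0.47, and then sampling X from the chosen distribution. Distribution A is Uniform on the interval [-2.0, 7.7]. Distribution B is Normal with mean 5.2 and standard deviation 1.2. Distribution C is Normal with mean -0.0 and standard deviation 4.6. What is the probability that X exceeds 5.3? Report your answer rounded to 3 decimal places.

0.236

Conditional on each component, P(X > 5.3): A: 0.247423; B: 0.466793; C: 0.124625.
By total probability, P(X > 5.3) = 0.32·0.247423 + 0.21·0.466793 + 0.47·0.124625 = 0.235775.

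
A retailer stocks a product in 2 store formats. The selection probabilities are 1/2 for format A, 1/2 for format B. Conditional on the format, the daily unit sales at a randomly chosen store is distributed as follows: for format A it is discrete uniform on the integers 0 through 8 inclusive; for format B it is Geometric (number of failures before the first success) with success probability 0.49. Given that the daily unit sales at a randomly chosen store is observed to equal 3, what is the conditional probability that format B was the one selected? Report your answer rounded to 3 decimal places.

0.369

Likelihoods P(X=3 | ·): A: 0.111111; B: 0.064999.
Posterior ∝ prior × likelihood. Numerator for B: 0.5·0.064999 = 0.0324995.
Normalizing constant: 0.5·0.111111 + 0.5·0.064999 = 0.0880551.
P(B | observation) = 0.0324995 / 0.0880551 = 0.369082.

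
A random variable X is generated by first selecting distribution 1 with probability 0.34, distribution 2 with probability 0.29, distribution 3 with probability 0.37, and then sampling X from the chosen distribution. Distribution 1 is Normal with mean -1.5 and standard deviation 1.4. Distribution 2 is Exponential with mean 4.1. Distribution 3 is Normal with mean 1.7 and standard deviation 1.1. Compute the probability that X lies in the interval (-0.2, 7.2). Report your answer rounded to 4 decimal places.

Conditional on each component, P(-0.2 < X < 7.2): 1: 0.176556; 2: 0.827282; 3: 0.95794.
By total probability, P(-0.2 < X < 7.2) = 0.34·0.176556 + 0.29·0.827282 + 0.37·0.95794 = 0.654379.

0.6544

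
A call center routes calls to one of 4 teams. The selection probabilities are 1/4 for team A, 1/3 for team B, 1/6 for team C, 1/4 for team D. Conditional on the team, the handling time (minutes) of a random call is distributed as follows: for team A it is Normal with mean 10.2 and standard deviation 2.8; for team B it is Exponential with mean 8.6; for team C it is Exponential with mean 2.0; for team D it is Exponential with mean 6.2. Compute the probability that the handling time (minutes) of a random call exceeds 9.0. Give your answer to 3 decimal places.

Conditional on each team, P(X > 9.0): A: 0.665882; B: 0.351161; C: 0.011109; D: 0.234192.
By total probability, P(X > 9.0) = 0.25·0.665882 + 0.333333·0.351161 + 0.166667·0.011109 + 0.25·0.234192 = 0.343924.

0.344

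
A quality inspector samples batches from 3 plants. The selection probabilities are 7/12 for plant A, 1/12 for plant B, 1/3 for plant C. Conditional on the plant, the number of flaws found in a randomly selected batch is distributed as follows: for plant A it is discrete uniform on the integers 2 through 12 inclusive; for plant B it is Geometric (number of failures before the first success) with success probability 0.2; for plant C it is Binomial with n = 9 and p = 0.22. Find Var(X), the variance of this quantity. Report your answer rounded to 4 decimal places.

13.4657

Per component, A: μ=7, E[X²]=59; B: μ=4, E[X²]=36; C: μ=1.98, E[X²]=5.4648.
E[X] = 0.583333·7 + 0.0833333·4 + 0.333333·1.98 = 5.07667.
E[X²] = 0.583333·59 + 0.0833333·36 + 0.333333·5.4648 = 39.2383.
Var(X) = E[X²] − (E[X])² = 39.2383 − 25.7725 = 13.4657.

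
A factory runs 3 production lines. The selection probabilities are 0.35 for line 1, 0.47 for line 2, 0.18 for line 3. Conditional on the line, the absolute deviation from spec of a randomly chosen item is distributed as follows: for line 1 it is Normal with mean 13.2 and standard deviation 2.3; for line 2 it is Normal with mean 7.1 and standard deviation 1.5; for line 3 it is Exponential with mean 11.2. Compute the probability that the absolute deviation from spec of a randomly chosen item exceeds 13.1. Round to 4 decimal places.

0.2370

Conditional on each line, P(X > 13.1): 1: 0.51734; 2: 3.16712e-05; 3: 0.310478.
By total probability, P(X > 13.1) = 0.35·0.51734 + 0.47·3.16712e-05 + 0.18·0.310478 = 0.23697.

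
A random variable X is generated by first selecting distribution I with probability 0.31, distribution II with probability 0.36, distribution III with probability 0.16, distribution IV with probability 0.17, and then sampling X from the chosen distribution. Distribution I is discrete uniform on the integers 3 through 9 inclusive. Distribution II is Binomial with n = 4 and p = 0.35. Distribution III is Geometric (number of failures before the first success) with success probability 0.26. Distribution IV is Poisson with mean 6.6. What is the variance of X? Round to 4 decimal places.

9.4735

Per component, I: μ=6, E[X²]=40; II: μ=1.4, E[X²]=2.87; III: μ=2.84615, E[X²]=19.0473; IV: μ=6.6, E[X²]=50.16.
E[X] = 0.31·6 + 0.36·1.4 + 0.16·2.84615 + 0.17·6.6 = 3.94138.
E[X²] = 0.31·40 + 0.36·2.87 + 0.16·19.0473 + 0.17·50.16 = 25.008.
Var(X) = E[X²] − (E[X])² = 25.008 − 15.5345 = 9.47346.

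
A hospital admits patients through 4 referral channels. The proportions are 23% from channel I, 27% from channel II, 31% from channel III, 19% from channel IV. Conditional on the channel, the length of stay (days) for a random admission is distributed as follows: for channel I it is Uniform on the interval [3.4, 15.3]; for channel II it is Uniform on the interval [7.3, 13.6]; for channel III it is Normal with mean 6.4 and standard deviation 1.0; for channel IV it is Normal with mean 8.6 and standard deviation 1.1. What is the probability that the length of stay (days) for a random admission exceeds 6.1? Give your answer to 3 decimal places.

Conditional on each channel, P(X > 6.1): I: 0.773109; II: 1; III: 0.617911; IV: 0.988479.
By total probability, P(X > 6.1) = 0.23·0.773109 + 0.27·1 + 0.31·0.617911 + 0.19·0.988479 = 0.827179.

0.827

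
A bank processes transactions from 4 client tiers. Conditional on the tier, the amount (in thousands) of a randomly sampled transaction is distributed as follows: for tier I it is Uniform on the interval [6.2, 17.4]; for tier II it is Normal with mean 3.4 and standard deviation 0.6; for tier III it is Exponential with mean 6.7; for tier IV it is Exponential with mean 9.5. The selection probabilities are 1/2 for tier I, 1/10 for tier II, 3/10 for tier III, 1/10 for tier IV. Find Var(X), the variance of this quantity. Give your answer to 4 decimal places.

36.3827

Per component, I: μ=11.8, E[X²]=149.693; II: μ=3.4, E[X²]=11.92; III: μ=6.7, E[X²]=89.78; IV: μ=9.5, E[X²]=180.5.
E[X] = 0.5·11.8 + 0.1·3.4 + 0.3·6.7 + 0.1·9.5 = 9.2.
E[X²] = 0.5·149.693 + 0.1·11.92 + 0.3·89.78 + 0.1·180.5 = 121.023.
Var(X) = E[X²] − (E[X])² = 121.023 − 84.64 = 36.3827.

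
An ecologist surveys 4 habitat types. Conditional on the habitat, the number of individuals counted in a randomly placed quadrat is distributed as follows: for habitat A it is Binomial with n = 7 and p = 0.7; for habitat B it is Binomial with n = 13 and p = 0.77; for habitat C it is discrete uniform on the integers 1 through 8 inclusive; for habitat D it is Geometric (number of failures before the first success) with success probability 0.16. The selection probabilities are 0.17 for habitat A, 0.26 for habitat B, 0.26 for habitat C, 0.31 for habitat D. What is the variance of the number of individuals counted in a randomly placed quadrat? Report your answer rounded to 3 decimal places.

17.477

Per component, A: μ=4.9, E[X²]=25.48; B: μ=10.01, E[X²]=102.502; C: μ=4.5, E[X²]=25.5; D: μ=5.25, E[X²]=60.375.
E[X] = 0.17·4.9 + 0.26·10.01 + 0.26·4.5 + 0.31·5.25 = 6.2331.
E[X²] = 0.17·25.48 + 0.26·102.502 + 0.26·25.5 + 0.31·60.375 = 56.3285.
Var(X) = E[X²] − (E[X])² = 56.3285 − 38.8515 = 17.4769.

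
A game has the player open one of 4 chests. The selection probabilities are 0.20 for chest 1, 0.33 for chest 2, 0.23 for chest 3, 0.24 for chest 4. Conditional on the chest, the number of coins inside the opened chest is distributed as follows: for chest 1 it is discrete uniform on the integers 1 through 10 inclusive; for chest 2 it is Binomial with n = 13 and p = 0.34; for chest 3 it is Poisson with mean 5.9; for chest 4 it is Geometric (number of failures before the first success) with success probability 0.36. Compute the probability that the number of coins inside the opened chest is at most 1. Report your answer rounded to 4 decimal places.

Conditional on each chest, P(X ≤ 1): 1: 0.1; 2: 0.0347049; 3: 0.0189022; 4: 0.5904.
By total probability, P(X ≤ 1) = 0.2·0.1 + 0.33·0.0347049 + 0.23·0.0189022 + 0.24·0.5904 = 0.177496.

0.1775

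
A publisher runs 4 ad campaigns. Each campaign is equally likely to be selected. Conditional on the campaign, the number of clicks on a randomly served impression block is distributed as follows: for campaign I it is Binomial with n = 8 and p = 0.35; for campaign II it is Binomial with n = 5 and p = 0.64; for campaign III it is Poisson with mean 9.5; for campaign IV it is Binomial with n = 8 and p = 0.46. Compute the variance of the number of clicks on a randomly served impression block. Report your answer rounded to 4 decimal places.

Per component, I: μ=2.8, E[X²]=9.66; II: μ=3.2, E[X²]=11.392; III: μ=9.5, E[X²]=99.75; IV: μ=3.68, E[X²]=15.5296.
E[X] = 0.25·2.8 + 0.25·3.2 + 0.25·9.5 + 0.25·3.68 = 4.795.
E[X²] = 0.25·9.66 + 0.25·11.392 + 0.25·99.75 + 0.25·15.5296 = 34.0829.
Var(X) = E[X²] − (E[X])² = 34.0829 − 22.992 = 11.0909.

11.0909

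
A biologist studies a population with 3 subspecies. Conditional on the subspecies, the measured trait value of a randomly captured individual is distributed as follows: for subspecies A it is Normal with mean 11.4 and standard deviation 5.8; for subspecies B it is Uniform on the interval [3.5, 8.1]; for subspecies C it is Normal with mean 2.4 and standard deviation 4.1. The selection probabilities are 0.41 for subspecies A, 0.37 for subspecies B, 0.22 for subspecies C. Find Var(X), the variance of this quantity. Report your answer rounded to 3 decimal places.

31.148

Per component, A: μ=11.4, E[X²]=163.6; B: μ=5.8, E[X²]=35.4033; C: μ=2.4, E[X²]=22.57.
E[X] = 0.41·11.4 + 0.37·5.8 + 0.22·2.4 = 7.348.
E[X²] = 0.41·163.6 + 0.37·35.4033 + 0.22·22.57 = 85.1406.
Var(X) = E[X²] − (E[X])² = 85.1406 − 53.9931 = 31.1475.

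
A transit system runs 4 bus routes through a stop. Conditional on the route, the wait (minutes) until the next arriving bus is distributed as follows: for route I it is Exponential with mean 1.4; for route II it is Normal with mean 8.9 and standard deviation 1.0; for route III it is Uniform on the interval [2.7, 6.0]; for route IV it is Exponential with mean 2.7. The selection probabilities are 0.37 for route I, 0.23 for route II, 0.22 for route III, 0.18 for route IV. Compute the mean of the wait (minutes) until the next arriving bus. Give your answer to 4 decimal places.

Component means — I: 1.4; II: 8.9; III: 4.35; IV: 2.7.
E[X] = 0.37·1.4 + 0.23·8.9 + 0.22·4.35 + 0.18·2.7 = 4.008.

4.0080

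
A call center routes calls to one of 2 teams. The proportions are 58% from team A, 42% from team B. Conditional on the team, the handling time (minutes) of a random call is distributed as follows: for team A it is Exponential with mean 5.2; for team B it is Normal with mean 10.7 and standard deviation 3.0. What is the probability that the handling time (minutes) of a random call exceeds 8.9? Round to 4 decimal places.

Conditional on each team, P(X > 8.9): A: 0.180588; B: 0.725747.
By total probability, P(X > 8.9) = 0.58·0.180588 + 0.42·0.725747 = 0.409555.

0.4096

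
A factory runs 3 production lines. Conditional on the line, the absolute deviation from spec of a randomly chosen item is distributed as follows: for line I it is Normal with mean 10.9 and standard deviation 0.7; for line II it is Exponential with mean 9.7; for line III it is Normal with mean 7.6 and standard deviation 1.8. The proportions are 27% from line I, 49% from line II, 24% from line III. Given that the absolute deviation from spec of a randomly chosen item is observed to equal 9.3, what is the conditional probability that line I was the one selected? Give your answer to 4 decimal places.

Likelihoods f(9.3 | ·): I: 0.0418147; II: 0.0395224; III: 0.141889.
Posterior ∝ prior × likelihood. Numerator for I: 0.27·0.0418147 = 0.01129.
Normalizing constant: 0.27·0.0418147 + 0.49·0.0395224 + 0.24·0.141889 = 0.0647092.
P(I | observation) = 0.01129 / 0.0647092 = 0.174472.

0.1745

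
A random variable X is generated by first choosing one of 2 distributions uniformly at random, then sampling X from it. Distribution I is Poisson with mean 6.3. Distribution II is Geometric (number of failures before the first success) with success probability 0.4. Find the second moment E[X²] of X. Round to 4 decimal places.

25.9950

For each component E[X²] = Var + (mean)², giving I: 45.99; II: 6.
Overall E[X²] = 0.5·45.99 + 0.5·6 = 25.995.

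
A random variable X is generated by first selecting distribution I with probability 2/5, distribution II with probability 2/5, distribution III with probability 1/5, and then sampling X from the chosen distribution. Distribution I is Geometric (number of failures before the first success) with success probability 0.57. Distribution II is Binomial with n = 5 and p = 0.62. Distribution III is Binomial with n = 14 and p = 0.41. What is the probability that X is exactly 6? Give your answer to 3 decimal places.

0.043

Conditional on each component, P(X = 6): I: 0.00360318; II: 0; III: 0.209447.
By total probability, P(X = 6) = 0.4·0.00360318 + 0.4·0 + 0.2·0.209447 = 0.0433307.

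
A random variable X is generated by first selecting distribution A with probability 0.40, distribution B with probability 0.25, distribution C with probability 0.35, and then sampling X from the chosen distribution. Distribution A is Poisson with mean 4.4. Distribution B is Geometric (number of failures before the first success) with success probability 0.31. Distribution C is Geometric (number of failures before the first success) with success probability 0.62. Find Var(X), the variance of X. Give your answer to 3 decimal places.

6.609

Per component, A: μ=4.4, E[X²]=23.76; B: μ=2.22581, E[X²]=12.1342; C: μ=0.612903, E[X²]=1.3642.
E[X] = 0.4·4.4 + 0.25·2.22581 + 0.35·0.612903 = 2.53097.
E[X²] = 0.4·23.76 + 0.25·12.1342 + 0.35·1.3642 = 13.015.
Var(X) = E[X²] − (E[X])² = 13.015 − 6.4058 = 6.60923.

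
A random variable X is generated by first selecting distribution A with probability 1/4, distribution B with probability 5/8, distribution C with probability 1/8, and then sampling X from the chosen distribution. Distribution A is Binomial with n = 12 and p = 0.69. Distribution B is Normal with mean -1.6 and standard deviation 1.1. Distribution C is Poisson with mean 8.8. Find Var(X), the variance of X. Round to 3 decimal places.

Per component, A: μ=8.28, E[X²]=71.1252; B: μ=-1.6, E[X²]=3.77; C: μ=8.8, E[X²]=86.24.
E[X] = 0.25·8.28 + 0.625·-1.6 + 0.125·8.8 = 2.17.
E[X²] = 0.25·71.1252 + 0.625·3.77 + 0.125·86.24 = 30.9175.
Var(X) = E[X²] − (E[X])² = 30.9175 − 4.7089 = 26.2086.

26.209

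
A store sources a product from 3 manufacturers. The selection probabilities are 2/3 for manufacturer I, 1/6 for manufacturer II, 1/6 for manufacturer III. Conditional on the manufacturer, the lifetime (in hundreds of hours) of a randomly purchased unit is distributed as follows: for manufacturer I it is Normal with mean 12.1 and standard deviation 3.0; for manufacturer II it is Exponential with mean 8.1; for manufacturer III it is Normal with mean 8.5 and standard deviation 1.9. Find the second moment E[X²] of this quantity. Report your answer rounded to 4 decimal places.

138.1200

For each component E[X²] = Var + (mean)², giving I: 155.41; II: 131.22; III: 75.86.
Overall E[X²] = 0.666667·155.41 + 0.166667·131.22 + 0.166667·75.86 = 138.12.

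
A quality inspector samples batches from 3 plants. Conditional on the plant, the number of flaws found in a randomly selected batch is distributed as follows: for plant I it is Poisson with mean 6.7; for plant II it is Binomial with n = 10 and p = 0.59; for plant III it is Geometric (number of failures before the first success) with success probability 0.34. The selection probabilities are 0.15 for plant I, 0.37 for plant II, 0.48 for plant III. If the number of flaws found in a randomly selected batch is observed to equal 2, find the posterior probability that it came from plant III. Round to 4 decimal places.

0.8902

Likelihoods P(X=2 | ·): I: 0.0276278; II: 0.012508; III: 0.148104.
Posterior ∝ prior × likelihood. Numerator for III: 0.48·0.148104 = 0.0710899.
Normalizing constant: 0.15·0.0276278 + 0.37·0.012508 + 0.48·0.148104 = 0.079862.
P(III | observation) = 0.0710899 / 0.079862 = 0.890159.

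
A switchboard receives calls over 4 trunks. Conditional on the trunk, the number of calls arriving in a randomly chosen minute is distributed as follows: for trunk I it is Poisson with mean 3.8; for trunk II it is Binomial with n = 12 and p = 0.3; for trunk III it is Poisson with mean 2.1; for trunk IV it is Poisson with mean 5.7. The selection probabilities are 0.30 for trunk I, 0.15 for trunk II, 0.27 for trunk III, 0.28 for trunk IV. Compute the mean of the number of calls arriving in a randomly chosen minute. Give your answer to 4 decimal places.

Component means — I: 3.8; II: 3.6; III: 2.1; IV: 5.7.
E[X] = 0.3·3.8 + 0.15·3.6 + 0.27·2.1 + 0.28·5.7 = 3.843.

3.8430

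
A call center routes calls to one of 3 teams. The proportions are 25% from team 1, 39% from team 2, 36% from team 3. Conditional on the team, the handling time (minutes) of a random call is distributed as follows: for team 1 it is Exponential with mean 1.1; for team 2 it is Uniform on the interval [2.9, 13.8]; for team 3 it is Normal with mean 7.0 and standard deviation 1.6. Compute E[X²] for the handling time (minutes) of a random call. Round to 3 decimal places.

For each component E[X²] = Var + (mean)², giving 1: 2.42; 2: 79.6233; 3: 51.56.
Overall E[X²] = 0.25·2.42 + 0.39·79.6233 + 0.36·51.56 = 50.2197.

50.220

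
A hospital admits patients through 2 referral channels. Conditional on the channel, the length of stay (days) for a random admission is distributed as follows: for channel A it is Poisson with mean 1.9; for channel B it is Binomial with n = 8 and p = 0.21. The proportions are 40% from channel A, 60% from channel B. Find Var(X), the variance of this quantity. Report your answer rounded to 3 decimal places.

1.568

Per component, A: μ=1.9, E[X²]=5.51; B: μ=1.68, E[X²]=4.1496.
E[X] = 0.4·1.9 + 0.6·1.68 = 1.768.
E[X²] = 0.4·5.51 + 0.6·4.1496 = 4.69376.
Var(X) = E[X²] − (E[X])² = 4.69376 − 3.12582 = 1.56794.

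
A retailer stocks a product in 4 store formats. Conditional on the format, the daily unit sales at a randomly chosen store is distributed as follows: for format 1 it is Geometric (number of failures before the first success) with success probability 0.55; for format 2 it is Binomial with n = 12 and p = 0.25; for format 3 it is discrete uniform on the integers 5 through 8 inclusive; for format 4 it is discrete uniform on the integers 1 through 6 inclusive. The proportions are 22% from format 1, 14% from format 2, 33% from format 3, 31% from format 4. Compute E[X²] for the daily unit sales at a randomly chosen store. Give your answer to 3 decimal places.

For each component E[X²] = Var + (mean)², giving 1: 2.15702; 2: 11.25; 3: 43.5; 4: 15.1667.
Overall E[X²] = 0.22·2.15702 + 0.14·11.25 + 0.33·43.5 + 0.31·15.1667 = 21.1062.

21.106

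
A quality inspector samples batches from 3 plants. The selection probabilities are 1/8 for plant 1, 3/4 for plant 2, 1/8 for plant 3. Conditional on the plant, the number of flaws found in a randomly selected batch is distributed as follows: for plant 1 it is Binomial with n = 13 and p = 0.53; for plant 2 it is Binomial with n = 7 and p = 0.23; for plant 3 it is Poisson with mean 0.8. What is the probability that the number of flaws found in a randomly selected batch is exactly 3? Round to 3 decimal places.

0.120

Conditional on each plant, P(X = 3): 1: 0.0223961; 2: 0.149697; 3: 0.0383427.
By total probability, P(X = 3) = 0.125·0.0223961 + 0.75·0.149697 + 0.125·0.0383427 = 0.119865.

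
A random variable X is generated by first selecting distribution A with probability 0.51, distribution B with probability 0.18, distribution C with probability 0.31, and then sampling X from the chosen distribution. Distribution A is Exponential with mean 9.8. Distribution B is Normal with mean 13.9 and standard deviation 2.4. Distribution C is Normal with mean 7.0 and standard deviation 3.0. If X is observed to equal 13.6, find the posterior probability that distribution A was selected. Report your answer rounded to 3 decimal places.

Likelihoods f(13.6 | ·): A: 0.025473; B: 0.164932; C: 0.0118249.
Posterior ∝ prior × likelihood. Numerator for A: 0.51·0.025473 = 0.0129912.
Normalizing constant: 0.51·0.025473 + 0.18·0.164932 + 0.31·0.0118249 = 0.0463447.
P(A | observation) = 0.0129912 / 0.0463447 = 0.280317.

0.280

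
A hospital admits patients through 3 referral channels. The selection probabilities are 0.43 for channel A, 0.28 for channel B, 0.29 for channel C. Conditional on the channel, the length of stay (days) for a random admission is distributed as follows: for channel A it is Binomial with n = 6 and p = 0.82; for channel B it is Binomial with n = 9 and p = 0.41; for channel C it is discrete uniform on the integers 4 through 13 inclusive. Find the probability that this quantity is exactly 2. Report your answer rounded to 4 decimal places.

0.0467

Conditional on each channel, P(X = 2): A: 0.0105879; B: 0.150603; C: 0.
By total probability, P(X = 2) = 0.43·0.0105879 + 0.28·0.150603 + 0.29·0 = 0.0467217.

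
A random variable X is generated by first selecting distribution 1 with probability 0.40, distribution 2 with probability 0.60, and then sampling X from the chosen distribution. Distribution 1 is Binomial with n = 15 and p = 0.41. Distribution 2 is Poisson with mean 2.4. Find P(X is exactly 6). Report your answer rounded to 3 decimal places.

0.097

Conditional on each component, P(X = 6): 1: 0.205956; 2: 0.0240784.
By total probability, P(X = 6) = 0.4·0.205956 + 0.6·0.0240784 = 0.0968296.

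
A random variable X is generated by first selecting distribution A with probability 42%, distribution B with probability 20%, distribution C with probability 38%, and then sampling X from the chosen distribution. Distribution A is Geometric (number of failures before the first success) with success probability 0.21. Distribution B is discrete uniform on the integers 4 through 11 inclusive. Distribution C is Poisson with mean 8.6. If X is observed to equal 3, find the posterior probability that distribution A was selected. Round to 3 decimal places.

Likelihoods P(X=3 | ·): A: 0.103538; B: 0; C: 0.0195169.
Posterior ∝ prior × likelihood. Numerator for A: 0.42·0.103538 = 0.043486.
Normalizing constant: 0.42·0.103538 + 0.2·0 + 0.38·0.0195169 = 0.0509025.
P(A | observation) = 0.043486 / 0.0509025 = 0.854301.

0.854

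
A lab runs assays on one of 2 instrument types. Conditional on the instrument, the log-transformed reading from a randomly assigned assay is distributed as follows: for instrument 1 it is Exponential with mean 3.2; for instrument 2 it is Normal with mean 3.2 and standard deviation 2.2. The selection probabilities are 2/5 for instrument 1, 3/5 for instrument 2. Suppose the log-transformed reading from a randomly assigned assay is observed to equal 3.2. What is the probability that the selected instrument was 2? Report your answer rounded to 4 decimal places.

Likelihoods f(3.2 | ·): 1: 0.114962; 2: 0.181337.
Posterior ∝ prior × likelihood. Numerator for 2: 0.6·0.181337 = 0.108802.
Normalizing constant: 0.4·0.114962 + 0.6·0.181337 = 0.154787.
P(2 | observation) = 0.108802 / 0.154787 = 0.702915.

0.7029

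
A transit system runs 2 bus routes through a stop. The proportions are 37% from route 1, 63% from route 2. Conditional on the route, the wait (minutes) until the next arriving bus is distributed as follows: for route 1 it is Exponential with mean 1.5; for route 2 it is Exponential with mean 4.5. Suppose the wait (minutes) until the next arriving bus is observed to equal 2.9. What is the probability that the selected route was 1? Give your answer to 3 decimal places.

Likelihoods f(2.9 | ·): 1: 0.0964435; 2: 0.116656.
Posterior ∝ prior × likelihood. Numerator for 1: 0.37·0.0964435 = 0.0356841.
Normalizing constant: 0.37·0.0964435 + 0.63·0.116656 = 0.109178.
P(1 | observation) = 0.0356841 / 0.109178 = 0.326844.

0.327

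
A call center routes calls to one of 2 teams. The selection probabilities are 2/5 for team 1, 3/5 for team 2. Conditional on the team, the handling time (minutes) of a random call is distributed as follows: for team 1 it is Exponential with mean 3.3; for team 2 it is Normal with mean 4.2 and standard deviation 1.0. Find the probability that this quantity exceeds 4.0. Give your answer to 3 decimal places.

0.467

Conditional on each team, P(X > 4.0): 1: 0.297565; 2: 0.57926.
By total probability, P(X > 4.0) = 0.4·0.297565 + 0.6·0.57926 = 0.466582.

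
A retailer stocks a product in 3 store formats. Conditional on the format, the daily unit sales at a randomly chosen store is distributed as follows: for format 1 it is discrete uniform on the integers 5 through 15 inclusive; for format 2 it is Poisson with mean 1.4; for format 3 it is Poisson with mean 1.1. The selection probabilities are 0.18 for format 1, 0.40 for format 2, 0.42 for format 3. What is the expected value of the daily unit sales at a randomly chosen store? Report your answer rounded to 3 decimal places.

Component means — 1: 10; 2: 1.4; 3: 1.1.
E[X] = 0.18·10 + 0.4·1.4 + 0.42·1.1 = 2.822.

2.822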